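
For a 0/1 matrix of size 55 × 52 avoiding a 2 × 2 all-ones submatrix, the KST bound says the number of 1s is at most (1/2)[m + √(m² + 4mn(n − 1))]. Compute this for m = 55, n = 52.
z(55, 52; 2, 2) ≤ (1/2)[55 + √(55² + 4·55·52·51)] = (1/2)[55 + √586465] = 410.405

Kővári–Sós–Turán: let r_1, ..., r_55 be the row sums and z = Σ r_i the total number of 1s. Each pair of columns can share at most one row with both entries 1 (else a 2×2 all-ones block appears), so Σ_i C(r_i, 2) ≤ C(52, 2) = 1326. By convexity Σ_i C(r_i, 2) ≥ 55·C(z/55, 2) = z(z − 55)/(2·55), giving z² − 55z − 55·52·51 ≤ 0 and hence z ≤ (1/2)[55 + √(3025 + 4·145860)] = (1/2)[55 + √586465] ≈ (1/2)(55 + 765.81) = 410.405.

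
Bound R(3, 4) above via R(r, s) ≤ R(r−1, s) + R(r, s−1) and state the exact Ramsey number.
R(3, 4) ≤ R(2, 4) + R(3, 3) = 4 + 6 = 10; exact value R(3, 4) = 9.

The Erdős–Szekeres recurrence R(r, s) ≤ R(r−1, s) + R(r, s−1) applied to (r, s) = (3, 4) gives
  R(3, 4) ≤ R(2, 4) + R(3, 3) = 4 + 6 = 10.
(Recall R(2, k) = k and R is symmetric.) The recurrence is not tight here (it gives 10, but the exact value is R(3, 4) = 9); the tight upper bound requires a sharper argument than the simple recurrence, combined with a lower-bound construction on K_{8}.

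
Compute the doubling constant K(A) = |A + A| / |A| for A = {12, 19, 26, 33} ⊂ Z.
K = |A + A| / |A| = 7/4

Enumerate A + A = {a + b : a, b ∈ A}. With |A| = 4, there are |A|^2 = 16 ordered sum pairs; collecting distinct values, A + A = {24, 31, 38, 45, 52, 59, 66}, so |A + A| = 7. Thus K = 7/4. Here |A + A| = 2|A| − 1 = 7, the minimum possible — so K = 7/4 is minimal, which holds iff A is an arithmetic progression.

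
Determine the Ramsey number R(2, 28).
R(2, 28) = 28

R(2, k) = k for all k ≥ 2: in a 2-colouring of K_k, either some edge is red (a red K_2) or all edges are blue (a blue K_k). And K_{27} coloured all-blue has no blue K_28, so R(2, 28) > 27. Hence R(2, 28) = 28.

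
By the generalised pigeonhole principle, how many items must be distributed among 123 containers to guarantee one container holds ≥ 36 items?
n = (36 − 1)·123 + 1 = 4306

By the generalised pigeonhole principle, to guarantee some box contains ≥ r objects we need more than (r − 1) · k objects total. Threshold: n = (r − 1) · k + 1. With r = 36 and k = 123: n = 35 · 123 + 1 = 4305 + 1 = 4306. For n = 4305 = 35 · 123, we can put exactly 35 objects in every box, avoiding 36 in any single one — so 4306 is tight.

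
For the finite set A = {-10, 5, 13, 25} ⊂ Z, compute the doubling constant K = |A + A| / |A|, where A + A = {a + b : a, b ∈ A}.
K = |A + A| / |A| = 10/4 = 5/2

Enumerate A + A = {a + b : a, b ∈ A}. With |A| = 4, there are |A|^2 = 16 ordered sum pairs; collecting distinct values, A + A = {-20, -5, 3, 10, 15, 18, 26, 30, 38, 50}, so |A + A| = 10. Thus K = 10/4 = 5/2. For comparison, the minimum possible |A + A| over all 4-element sets is 2·4 − 1 = 7 (so min K = 7/4), attained only by arithmetic progressions.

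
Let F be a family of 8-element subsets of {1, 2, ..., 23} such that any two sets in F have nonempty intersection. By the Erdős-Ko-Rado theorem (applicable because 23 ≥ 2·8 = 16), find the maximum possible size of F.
max |F| = C(22, 7) = 170544

The Erdős-Ko-Rado theorem states: for n ≥ 2k, an intersecting family of k-subsets of an n-element set has size at most C(n − 1, k − 1), with equality for 'star' families {A ⊆ [n] : |A| = k, i ∈ A} (fix an element i). For n = 23, k = 8: C(22, 7) = 170544.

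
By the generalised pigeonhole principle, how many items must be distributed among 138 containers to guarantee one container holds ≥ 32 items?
n = (32 − 1)·138 + 1 = 4279

By the generalised pigeonhole principle, to guarantee some box contains ≥ r objects we need more than (r − 1) · k objects total. Threshold: n = (r − 1) · k + 1. With r = 32 and k = 138: n = 31 · 138 + 1 = 4278 + 1 = 4279. For n = 4278 = 31 · 138, we can put exactly 31 objects in every box, avoiding 32 in any single one — so 4279 is tight.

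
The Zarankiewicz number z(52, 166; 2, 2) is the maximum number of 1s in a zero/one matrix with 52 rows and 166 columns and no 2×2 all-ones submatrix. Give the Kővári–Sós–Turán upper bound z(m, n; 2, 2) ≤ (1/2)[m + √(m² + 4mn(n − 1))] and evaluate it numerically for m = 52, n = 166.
z(52, 166; 2, 2) ≤ (1/2)[52 + √(52² + 4·52·166·165)] = (1/2)[52 + √5699824] = 1219.7152

Kővári–Sós–Turán: let r_1, ..., r_52 be the row sums and z = Σ r_i the total number of 1s. Each pair of columns can share at most one row with both entries 1 (else a 2×2 all-ones block appears), so Σ_i C(r_i, 2) ≤ C(166, 2) = 13695. By convexity Σ_i C(r_i, 2) ≥ 52·C(z/52, 2) = z(z − 52)/(2·52), giving z² − 52z − 52·166·165 ≤ 0 and hence z ≤ (1/2)[52 + √(2704 + 4·1424280)] = (1/2)[52 + √5699824] ≈ (1/2)(52 + 2387.4304) = 1219.7152.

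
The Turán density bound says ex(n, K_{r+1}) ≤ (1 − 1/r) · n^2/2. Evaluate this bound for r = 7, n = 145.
Turán density bound = (6/7) · 145^2/2 = 63075/7 ≈ 9010.7143

Turán's theorem: ex(n, K_{r+1}) is achieved by the complete r-partite Turán graph T(n, r) with parts as balanced as possible, and is at most (1 − 1/r) · n^2/2. For r = 7, n = 145: the density bound is (6/7) · 21025/2 = 63075/7 ≈ 9010.7143. The integer-valued extremum is e(T(145, 7)) = 9010, which is strictly less than the density bound 63075/7 since 7 ∤ 145 (the parts of T(145, 7) cannot all be equal).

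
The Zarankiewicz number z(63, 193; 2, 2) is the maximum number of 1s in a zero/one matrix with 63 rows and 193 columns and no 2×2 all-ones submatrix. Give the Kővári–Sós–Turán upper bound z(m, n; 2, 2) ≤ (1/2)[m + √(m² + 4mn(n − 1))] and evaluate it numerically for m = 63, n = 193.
z(63, 193; 2, 2) ≤ (1/2)[63 + √(63² + 4·63·193·192)] = (1/2)[63 + √9342081] = 1559.7409

Kővári–Sós–Turán: let r_1, ..., r_63 be the row sums and z = Σ r_i the total number of 1s. Each pair of columns can share at most one row with both entries 1 (else a 2×2 all-ones block appears), so Σ_i C(r_i, 2) ≤ C(193, 2) = 18528. By convexity Σ_i C(r_i, 2) ≥ 63·C(z/63, 2) = z(z − 63)/(2·63), giving z² − 63z − 63·193·192 ≤ 0 and hence z ≤ (1/2)[63 + √(3969 + 4·2334528)] = (1/2)[63 + √9342081] ≈ (1/2)(63 + 3056.4818) = 1559.7409.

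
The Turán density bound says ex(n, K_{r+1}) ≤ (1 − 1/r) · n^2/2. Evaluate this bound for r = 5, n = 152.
Turán density bound = (4/5) · 152^2/2 = 46208/5 ≈ 9241.6

Turán's theorem: ex(n, K_{r+1}) is achieved by the complete r-partite Turán graph T(n, r) with parts as balanced as possible, and is at most (1 − 1/r) · n^2/2. For r = 5, n = 152: the density bound is (4/5) · 23104/2 = 46208/5 ≈ 9241.6. The integer-valued extremum is e(T(152, 5)) = 9241, which is strictly less than the density bound 46208/5 since 5 ∤ 152 (the parts of T(152, 5) cannot all be equal).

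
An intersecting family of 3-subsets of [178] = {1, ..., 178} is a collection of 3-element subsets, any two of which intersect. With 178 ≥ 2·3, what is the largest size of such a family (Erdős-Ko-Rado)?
max |F| = C(177, 2) = 15576

Erdős-Ko-Rado (1961): when n ≥ 2k, max |F| = C(n−1, k−1). The bound is attained by the star {A : i ∈ A} for any fixed i ∈ [n]. Here C(178−1, 3−1) = C(177, 2) = 15576.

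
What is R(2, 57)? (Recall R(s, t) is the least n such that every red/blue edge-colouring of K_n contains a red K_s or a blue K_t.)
R(2, 57) = 57

R(2, k) = k for all k ≥ 2: in a 2-colouring of K_k, either some edge is red (a red K_2) or all edges are blue (a blue K_k). And K_{56} coloured all-blue has no blue K_57, so R(2, 57) > 56. Hence R(2, 57) = 57.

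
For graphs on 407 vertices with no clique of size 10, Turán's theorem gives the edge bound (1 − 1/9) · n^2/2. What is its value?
Turán density bound = (8/9) · 407^2/2 = 662596/9 ≈ 73621.7778

Turán's theorem: ex(n, K_{r+1}) is achieved by the complete r-partite Turán graph T(n, r) with parts as balanced as possible, and is at most (1 − 1/r) · n^2/2. For r = 9, n = 407: the density bound is (8/9) · 165649/2 = 662596/9 ≈ 73621.7778. The integer-valued extremum is e(T(407, 9)) = 73621, which is strictly less than the density bound 662596/9 since 9 ∤ 407 (the parts of T(407, 9) cannot all be equal).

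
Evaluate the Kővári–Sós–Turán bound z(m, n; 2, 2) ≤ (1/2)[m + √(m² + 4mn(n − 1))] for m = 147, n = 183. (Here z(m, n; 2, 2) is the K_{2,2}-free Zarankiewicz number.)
z(147, 183; 2, 2) ≤ (1/2)[147 + √(147² + 4·147·183·182)] = (1/2)[147 + √19605537] = 2287.407

Kővári–Sós–Turán: let r_1, ..., r_147 be the row sums and z = Σ r_i the total number of 1s. Each pair of columns can share at most one row with both entries 1 (else a 2×2 all-ones block appears), so Σ_i C(r_i, 2) ≤ C(183, 2) = 16653. By convexity Σ_i C(r_i, 2) ≥ 147·C(z/147, 2) = z(z − 147)/(2·147), giving z² − 147z − 147·183·182 ≤ 0 and hence z ≤ (1/2)[147 + √(21609 + 4·4895982)] = (1/2)[147 + √19605537] ≈ (1/2)(147 + 4427.814) = 2287.407.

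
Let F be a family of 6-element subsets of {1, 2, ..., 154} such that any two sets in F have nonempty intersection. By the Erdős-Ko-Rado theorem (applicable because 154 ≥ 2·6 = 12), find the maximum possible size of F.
max |F| = C(153, 5) = 654045930

The Erdős-Ko-Rado theorem states: for n ≥ 2k, an intersecting family of k-subsets of an n-element set has size at most C(n − 1, k − 1), with equality for 'star' families {A ⊆ [n] : |A| = k, i ∈ A} (fix an element i). For n = 154, k = 6: C(153, 5) = 654045930.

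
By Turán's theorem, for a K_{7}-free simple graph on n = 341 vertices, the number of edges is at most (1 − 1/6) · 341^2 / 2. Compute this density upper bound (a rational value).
Turán density bound = (5/6) · 341^2/2 = 581405/12 ≈ 48450.4167

Turán's theorem: ex(n, K_{r+1}) is achieved by the complete r-partite Turán graph T(n, r) with parts as balanced as possible, and is at most (1 − 1/r) · n^2/2. For r = 6, n = 341: the density bound is (5/6) · 116281/2 = 581405/12 ≈ 48450.4167. The integer-valued extremum is e(T(341, 6)) = 48450, which is strictly less than the density bound 581405/12 since 6 ∤ 341 (the parts of T(341, 6) cannot all be equal).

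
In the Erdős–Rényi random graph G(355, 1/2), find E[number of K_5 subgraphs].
E[# K_5] = C(355, 5) · (1/2)^C(5, 2) = 45674610696 / 2^10 = 5709326337/128 = 44604112.0078125

For each 5-subset S of vertices (there are C(355, 5) = 45674610696 such S), let X_S = 1 if S induces a K_5 (all C(5, 2) = 10 edges present). Then P(X_S = 1) = (1/2)^10 = 1/1024. By linearity of expectation, E[# K_5] = C(355, 5) · (1/2)^10 = 45674610696 / 1024 = 5709326337/128 = 44604112.0078125.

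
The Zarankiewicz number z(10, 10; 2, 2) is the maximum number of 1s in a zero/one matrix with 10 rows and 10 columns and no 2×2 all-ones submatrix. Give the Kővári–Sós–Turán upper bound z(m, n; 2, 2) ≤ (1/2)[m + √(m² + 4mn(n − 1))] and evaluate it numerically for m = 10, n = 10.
z(10, 10; 2, 2) ≤ (1/2)[10 + √(10² + 4·10·10·9)] = (1/2)[10 + √3700] = 35.4138

Kővári–Sós–Turán: let r_1, ..., r_10 be the row sums and z = Σ r_i the total number of 1s. Each pair of columns can share at most one row with both entries 1 (else a 2×2 all-ones block appears), so Σ_i C(r_i, 2) ≤ C(10, 2) = 45. By convexity Σ_i C(r_i, 2) ≥ 10·C(z/10, 2) = z(z − 10)/(2·10), giving z² − 10z − 10·10·9 ≤ 0 and hence z ≤ (1/2)[10 + √(100 + 4·900)] = (1/2)[10 + √3700] ≈ (1/2)(10 + 60.8276) = 35.4138.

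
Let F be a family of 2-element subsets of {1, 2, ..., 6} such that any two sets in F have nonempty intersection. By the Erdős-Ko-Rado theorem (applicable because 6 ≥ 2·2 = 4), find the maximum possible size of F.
max |F| = C(5, 1) = 5

Erdős-Ko-Rado (1961): when n ≥ 2k, max |F| = C(n−1, k−1). The bound is attained by the star {A : i ∈ A} for any fixed i ∈ [n]. Here C(6−1, 2−1) = C(5, 1) = 5.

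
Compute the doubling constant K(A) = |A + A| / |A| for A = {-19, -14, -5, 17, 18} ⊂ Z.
K = |A + A| / |A| = 15/5 = 3

Enumerate A + A = {a + b : a, b ∈ A}. With |A| = 5, there are |A|^2 = 25 ordered sum pairs; collecting distinct values, A + A = {-38, -33, -28, -24, -19, -10, -2, -1, 3, 4, 12, 13, 34, 35, 36}, so |A + A| = 15. Thus K = 15/5 = 3. For comparison, the minimum possible |A + A| over all 5-element sets is 2·5 − 1 = 9 (so min K = 9/5), attained only by arithmetic progressions.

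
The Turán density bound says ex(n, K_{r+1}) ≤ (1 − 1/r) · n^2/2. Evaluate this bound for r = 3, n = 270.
Turán density bound = (2/3) · 270^2/2 = 24300

Turán's theorem: ex(n, K_{r+1}) is achieved by the complete r-partite Turán graph T(n, r) with parts as balanced as possible, and is at most (1 − 1/r) · n^2/2. For r = 3, n = 270: the density bound is (2/3) · 72900/2 = 24300. Since 3 ∣ 270, the Turán graph T(270, 3) has parts of equal size 90, and its edge count e(T(270, 3)) = 24300 attains the density bound exactly.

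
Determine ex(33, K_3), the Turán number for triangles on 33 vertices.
ex(33, K_3) = ⌊33^2/4⌋ = 272

Mantel (1907): a triangle-free graph on n vertices has at most ⌊n^2/4⌋ edges, with equality for the complete bipartite graph K_{⌊n/2⌋, ⌈n/2⌉}. For n = 33: ⌊33^2/4⌋ = ⌊1089/4⌋ = 272. The extremal graph is K_{16, 17}, which has 16·17 = 272 edges.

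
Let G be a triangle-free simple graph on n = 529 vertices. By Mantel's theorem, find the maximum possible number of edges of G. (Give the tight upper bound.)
ex(529, K_3) = ⌊529^2/4⌋ = 69960

Mantel (1907): a triangle-free graph on n vertices has at most ⌊n^2/4⌋ edges, with equality for the complete bipartite graph K_{⌊n/2⌋, ⌈n/2⌉}. For n = 529: ⌊529^2/4⌋ = ⌊279841/4⌋ = 69960. The extremal graph is K_{264, 265}, which has 264·265 = 69960 edges.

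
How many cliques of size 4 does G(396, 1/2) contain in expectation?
E[# K_4] = C(396, 4) · (1/2)^C(4, 2) = 1009182735 / 2^6 = 15768480.234375

For each 4-subset S of vertices (there are C(396, 4) = 1009182735 such S), let X_S = 1 if S induces a K_4 (all C(4, 2) = 6 edges present). Then P(X_S = 1) = (1/2)^6 = 1/64. By linearity of expectation, E[# K_4] = C(396, 4) · (1/2)^6 = 1009182735 / 64 = 15768480.234375.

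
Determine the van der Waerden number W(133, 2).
W(133, 2) = 133 + 1 = 134

A 2-term AP is any pair of integers, so a monochromatic 2-AP exists iff some colour is used at least twice. With 133 colours, the colouring i ↦ i on {1, ..., 133} uses each colour once, avoiding any monochromatic pair, so W(133, 2) > 133. For {1, ..., 134}, pigeonhole forces two integers of the same colour, which form a monochromatic 2-AP. Hence W(133, 2) = 134.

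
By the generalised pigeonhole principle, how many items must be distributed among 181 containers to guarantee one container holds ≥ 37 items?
n = (37 − 1)·181 + 1 = 6517

By the generalised pigeonhole principle, to guarantee some box contains ≥ r objects we need more than (r − 1) · k objects total. Threshold: n = (r − 1) · k + 1. With r = 37 and k = 181: n = 36 · 181 + 1 = 6516 + 1 = 6517. For n = 6516 = 36 · 181, we can put exactly 36 objects in every box, avoiding 37 in any single one — so 6517 is tight.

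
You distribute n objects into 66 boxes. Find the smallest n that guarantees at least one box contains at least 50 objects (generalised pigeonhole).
n = (50 − 1)·66 + 1 = 3235

By the generalised pigeonhole principle, to guarantee some box contains ≥ r objects we need more than (r − 1) · k objects total. Threshold: n = (r − 1) · k + 1. With r = 50 and k = 66: n = 49 · 66 + 1 = 3234 + 1 = 3235. For n = 3234 = 49 · 66, we can put exactly 49 objects in every box, avoiding 50 in any single one — so 3235 is tight.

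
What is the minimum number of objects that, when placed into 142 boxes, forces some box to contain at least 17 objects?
n = (17 − 1)·142 + 1 = 2273

By the generalised pigeonhole principle, to guarantee some box contains ≥ r objects we need more than (r − 1) · k objects total. Threshold: n = (r − 1) · k + 1. With r = 17 and k = 142: n = 16 · 142 + 1 = 2272 + 1 = 2273. For n = 2272 = 16 · 142, we can put exactly 16 objects in every box, avoiding 17 in any single one — so 2273 is tight.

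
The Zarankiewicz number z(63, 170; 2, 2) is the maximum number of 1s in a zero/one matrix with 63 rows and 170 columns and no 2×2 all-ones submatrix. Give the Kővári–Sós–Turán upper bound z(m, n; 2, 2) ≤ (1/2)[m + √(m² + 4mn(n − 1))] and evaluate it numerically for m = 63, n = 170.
z(63, 170; 2, 2) ≤ (1/2)[63 + √(63² + 4·63·170·169)] = (1/2)[63 + √7243929] = 1377.2274

Kővári–Sós–Turán: let r_1, ..., r_63 be the row sums and z = Σ r_i the total number of 1s. Each pair of columns can share at most one row with both entries 1 (else a 2×2 all-ones block appears), so Σ_i C(r_i, 2) ≤ C(170, 2) = 14365. By convexity Σ_i C(r_i, 2) ≥ 63·C(z/63, 2) = z(z − 63)/(2·63), giving z² − 63z − 63·170·169 ≤ 0 and hence z ≤ (1/2)[63 + √(3969 + 4·1809990)] = (1/2)[63 + √7243929] ≈ (1/2)(63 + 2691.4548) = 1377.2274.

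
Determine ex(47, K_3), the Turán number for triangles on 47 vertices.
ex(47, K_3) = ⌊47^2/4⌋ = 552

Mantel (1907): a triangle-free graph on n vertices has at most ⌊n^2/4⌋ edges, with equality for the complete bipartite graph K_{⌊n/2⌋, ⌈n/2⌉}. For n = 47: ⌊47^2/4⌋ = ⌊2209/4⌋ = 552. The extremal graph is K_{23, 24}, which has 23·24 = 552 edges.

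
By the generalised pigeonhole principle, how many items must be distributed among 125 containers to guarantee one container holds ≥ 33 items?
n = (33 − 1)·125 + 1 = 4001

By the generalised pigeonhole principle, to guarantee some box contains ≥ r objects we need more than (r − 1) · k objects total. Threshold: n = (r − 1) · k + 1. With r = 33 and k = 125: n = 32 · 125 + 1 = 4000 + 1 = 4001. For n = 4000 = 32 · 125, we can put exactly 32 objects in every box, avoiding 33 in any single one — so 4001 is tight.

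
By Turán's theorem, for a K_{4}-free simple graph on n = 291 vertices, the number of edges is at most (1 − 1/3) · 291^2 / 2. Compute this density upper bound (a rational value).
Turán density bound = (2/3) · 291^2/2 = 28227

Turán's theorem: ex(n, K_{r+1}) is achieved by the complete r-partite Turán graph T(n, r) with parts as balanced as possible, and is at most (1 − 1/r) · n^2/2. For r = 3, n = 291: the density bound is (2/3) · 84681/2 = 28227. Since 3 ∣ 291, the Turán graph T(291, 3) has parts of equal size 97, and its edge count e(T(291, 3)) = 28227 attains the density bound exactly.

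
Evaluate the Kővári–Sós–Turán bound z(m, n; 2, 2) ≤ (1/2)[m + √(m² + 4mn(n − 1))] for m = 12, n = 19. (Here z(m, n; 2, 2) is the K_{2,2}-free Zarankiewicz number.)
z(12, 19; 2, 2) ≤ (1/2)[12 + √(12² + 4·12·19·18)] = (1/2)[12 + √16560] = 70.3428

Kővári–Sós–Turán: let r_1, ..., r_12 be the row sums and z = Σ r_i the total number of 1s. Each pair of columns can share at most one row with both entries 1 (else a 2×2 all-ones block appears), so Σ_i C(r_i, 2) ≤ C(19, 2) = 171. By convexity Σ_i C(r_i, 2) ≥ 12·C(z/12, 2) = z(z − 12)/(2·12), giving z² − 12z − 12·19·18 ≤ 0 and hence z ≤ (1/2)[12 + √(144 + 4·4104)] = (1/2)[12 + √16560] ≈ (1/2)(12 + 128.6857) = 70.3428.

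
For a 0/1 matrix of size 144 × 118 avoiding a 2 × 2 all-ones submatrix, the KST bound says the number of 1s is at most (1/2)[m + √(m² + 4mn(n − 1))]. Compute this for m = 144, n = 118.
z(144, 118; 2, 2) ≤ (1/2)[144 + √(144² + 4·144·118·117)] = (1/2)[144 + √7972992] = 1483.8244

Kővári–Sós–Turán: let r_1, ..., r_144 be the row sums and z = Σ r_i the total number of 1s. Each pair of columns can share at most one row with both entries 1 (else a 2×2 all-ones block appears), so Σ_i C(r_i, 2) ≤ C(118, 2) = 6903. By convexity Σ_i C(r_i, 2) ≥ 144·C(z/144, 2) = z(z − 144)/(2·144), giving z² − 144z − 144·118·117 ≤ 0 and hence z ≤ (1/2)[144 + √(20736 + 4·1988064)] = (1/2)[144 + √7972992] ≈ (1/2)(144 + 2823.6487) = 1483.8244.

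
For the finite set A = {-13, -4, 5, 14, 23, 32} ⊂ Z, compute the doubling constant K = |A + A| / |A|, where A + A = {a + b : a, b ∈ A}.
K = |A + A| / |A| = 11/6

Enumerate A + A = {a + b : a, b ∈ A}. With |A| = 6, there are |A|^2 = 36 ordered sum pairs; collecting distinct values, A + A = {-26, -17, -8, 1, 10, 19, 28, 37, 46, 55, 64}, so |A + A| = 11. Thus K = 11/6. Here |A + A| = 2|A| − 1 = 11, the minimum possible — so K = 11/6 is minimal, which holds iff A is an arithmetic progression.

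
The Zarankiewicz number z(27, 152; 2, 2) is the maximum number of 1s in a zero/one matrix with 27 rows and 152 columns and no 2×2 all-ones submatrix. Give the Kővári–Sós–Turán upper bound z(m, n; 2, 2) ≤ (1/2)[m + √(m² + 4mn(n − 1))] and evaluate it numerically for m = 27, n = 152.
z(27, 152; 2, 2) ≤ (1/2)[27 + √(27² + 4·27·152·151)] = (1/2)[27 + √2479545] = 800.8286

Kővári–Sós–Turán: let r_1, ..., r_27 be the row sums and z = Σ r_i the total number of 1s. Each pair of columns can share at most one row with both entries 1 (else a 2×2 all-ones block appears), so Σ_i C(r_i, 2) ≤ C(152, 2) = 11476. By convexity Σ_i C(r_i, 2) ≥ 27·C(z/27, 2) = z(z − 27)/(2·27), giving z² − 27z − 27·152·151 ≤ 0 and hence z ≤ (1/2)[27 + √(729 + 4·619704)] = (1/2)[27 + √2479545] ≈ (1/2)(27 + 1574.6571) = 800.8286.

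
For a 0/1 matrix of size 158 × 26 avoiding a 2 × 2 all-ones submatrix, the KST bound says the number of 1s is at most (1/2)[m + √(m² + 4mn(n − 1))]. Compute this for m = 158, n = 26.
z(158, 26; 2, 2) ≤ (1/2)[158 + √(158² + 4·158·26·25)] = (1/2)[158 + √435764] = 409.0621

Kővári–Sós–Turán: let r_1, ..., r_158 be the row sums and z = Σ r_i the total number of 1s. Each pair of columns can share at most one row with both entries 1 (else a 2×2 all-ones block appears), so Σ_i C(r_i, 2) ≤ C(26, 2) = 325. By convexity Σ_i C(r_i, 2) ≥ 158·C(z/158, 2) = z(z − 158)/(2·158), giving z² − 158z − 158·26·25 ≤ 0 and hence z ≤ (1/2)[158 + √(24964 + 4·102700)] = (1/2)[158 + √435764] ≈ (1/2)(158 + 660.1242) = 409.0621.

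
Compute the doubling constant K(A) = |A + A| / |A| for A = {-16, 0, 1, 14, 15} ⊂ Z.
K = |A + A| / |A| = 14/5

Enumerate A + A = {a + b : a, b ∈ A}. With |A| = 5, there are |A|^2 = 25 ordered sum pairs; collecting distinct values, A + A = {-32, -16, -15, -2, -1, 0, 1, 2, 14, 15, 16, 28, 29, 30}, so |A + A| = 14. Thus K = 14/5. For comparison, the minimum possible |A + A| over all 5-element sets is 2·5 − 1 = 9 (so min K = 9/5), attained only by arithmetic progressions.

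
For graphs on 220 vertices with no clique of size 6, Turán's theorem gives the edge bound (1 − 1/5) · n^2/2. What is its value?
Turán density bound = (4/5) · 220^2/2 = 19360

Turán's theorem: ex(n, K_{r+1}) is achieved by the complete r-partite Turán graph T(n, r) with parts as balanced as possible, and is at most (1 − 1/r) · n^2/2. For r = 5, n = 220: the density bound is (4/5) · 48400/2 = 19360. Since 5 ∣ 220, the Turán graph T(220, 5) has parts of equal size 44, and its edge count e(T(220, 5)) = 19360 attains the density bound exactly.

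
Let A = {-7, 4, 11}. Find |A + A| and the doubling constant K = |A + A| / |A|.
K = |A + A| / |A| = 6/3 = 2

Enumerate A + A = {a + b : a, b ∈ A}. With |A| = 3, there are |A|^2 = 9 ordered sum pairs; collecting distinct values, A + A = {-14, -3, 4, 8, 15, 22}, so |A + A| = 6. Thus K = 6/3 = 2. For comparison, the minimum possible |A + A| over all 3-element sets is 2·3 − 1 = 5 (so min K = 5/3), attained only by arithmetic progressions.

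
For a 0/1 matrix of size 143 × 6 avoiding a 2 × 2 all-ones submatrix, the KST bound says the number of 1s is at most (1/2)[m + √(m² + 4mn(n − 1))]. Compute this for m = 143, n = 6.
z(143, 6; 2, 2) ≤ (1/2)[143 + √(143² + 4·143·6·5)] = (1/2)[143 + √37609] = 168.4652

Kővári–Sós–Turán: let r_1, ..., r_143 be the row sums and z = Σ r_i the total number of 1s. Each pair of columns can share at most one row with both entries 1 (else a 2×2 all-ones block appears), so Σ_i C(r_i, 2) ≤ C(6, 2) = 15. By convexity Σ_i C(r_i, 2) ≥ 143·C(z/143, 2) = z(z − 143)/(2·143), giving z² − 143z − 143·6·5 ≤ 0 and hence z ≤ (1/2)[143 + √(20449 + 4·4290)] = (1/2)[143 + √37609] ≈ (1/2)(143 + 193.9304) = 168.4652.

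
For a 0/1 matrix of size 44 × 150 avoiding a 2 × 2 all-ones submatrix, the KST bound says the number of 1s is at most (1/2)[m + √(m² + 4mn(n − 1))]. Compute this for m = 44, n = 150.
z(44, 150; 2, 2) ≤ (1/2)[44 + √(44² + 4·44·150·149)] = (1/2)[44 + √3935536] = 1013.9093

Kővári–Sós–Turán: let r_1, ..., r_44 be the row sums and z = Σ r_i the total number of 1s. Each pair of columns can share at most one row with both entries 1 (else a 2×2 all-ones block appears), so Σ_i C(r_i, 2) ≤ C(150, 2) = 11175. By convexity Σ_i C(r_i, 2) ≥ 44·C(z/44, 2) = z(z − 44)/(2·44), giving z² − 44z − 44·150·149 ≤ 0 and hence z ≤ (1/2)[44 + √(1936 + 4·983400)] = (1/2)[44 + √3935536] ≈ (1/2)(44 + 1983.8185) = 1013.9093.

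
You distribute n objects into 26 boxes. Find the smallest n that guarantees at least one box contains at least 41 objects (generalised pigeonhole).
n = (41 − 1)·26 + 1 = 1041

By the generalised pigeonhole principle, to guarantee some box contains ≥ r objects we need more than (r − 1) · k objects total. Threshold: n = (r − 1) · k + 1. With r = 41 and k = 26: n = 40 · 26 + 1 = 1040 + 1 = 1041. For n = 1040 = 40 · 26, we can put exactly 40 objects in every box, avoiding 41 in any single one — so 1041 is tight.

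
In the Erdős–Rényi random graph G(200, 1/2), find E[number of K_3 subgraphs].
E[# K_3] = C(200, 3) · (1/2)^C(3, 2) = 1313400 / 2^3 = 164175

For each 3-subset S of vertices (there are C(200, 3) = 1313400 such S), let X_S = 1 if S induces a K_3 (all C(3, 2) = 3 edges present). Then P(X_S = 1) = (1/2)^3 = 1/8. By linearity of expectation, E[# K_3] = C(200, 3) · (1/2)^3 = 1313400 / 8 = 164175.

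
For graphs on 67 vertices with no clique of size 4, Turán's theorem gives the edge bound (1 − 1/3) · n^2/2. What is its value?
Turán density bound = (2/3) · 67^2/2 = 4489/3 ≈ 1496.3333

Turán's theorem: ex(n, K_{r+1}) is achieved by the complete r-partite Turán graph T(n, r) with parts as balanced as possible, and is at most (1 − 1/r) · n^2/2. For r = 3, n = 67: the density bound is (2/3) · 4489/2 = 4489/3 ≈ 1496.3333. The integer-valued extremum is e(T(67, 3)) = 1496, which is strictly less than the density bound 4489/3 since 3 ∤ 67 (the parts of T(67, 3) cannot all be equal).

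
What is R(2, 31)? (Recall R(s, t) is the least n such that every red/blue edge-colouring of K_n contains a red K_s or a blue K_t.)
R(2, 31) = 31

R(2, k) = k for all k ≥ 2: in a 2-colouring of K_k, either some edge is red (a red K_2) or all edges are blue (a blue K_k). And K_{30} coloured all-blue has no blue K_31, so R(2, 31) > 30. Hence R(2, 31) = 31.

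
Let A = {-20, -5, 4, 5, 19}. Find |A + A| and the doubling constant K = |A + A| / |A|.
K = |A + A| / |A| = 14/5

Enumerate A + A = {a + b : a, b ∈ A}. With |A| = 5, there are |A|^2 = 25 ordered sum pairs; collecting distinct values, A + A = {-40, -25, -16, -15, -10, -1, 0, 8, 9, 10, 14, 23, 24, 38}, so |A + A| = 14. Thus K = 14/5. For comparison, the minimum possible |A + A| over all 5-element sets is 2·5 − 1 = 9 (so min K = 9/5), attained only by arithmetic progressions.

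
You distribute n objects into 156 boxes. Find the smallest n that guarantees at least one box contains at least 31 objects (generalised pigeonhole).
n = (31 − 1)·156 + 1 = 4681

By the generalised pigeonhole principle, to guarantee some box contains ≥ r objects we need more than (r − 1) · k objects total. Threshold: n = (r − 1) · k + 1. With r = 31 and k = 156: n = 30 · 156 + 1 = 4680 + 1 = 4681. For n = 4680 = 30 · 156, we can put exactly 30 objects in every box, avoiding 31 in any single one — so 4681 is tight.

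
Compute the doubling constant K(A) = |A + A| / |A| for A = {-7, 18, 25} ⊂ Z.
K = |A + A| / |A| = 6/3 = 2

Enumerate A + A = {a + b : a, b ∈ A}. With |A| = 3, there are |A|^2 = 9 ordered sum pairs; collecting distinct values, A + A = {-14, 11, 18, 36, 43, 50}, so |A + A| = 6. Thus K = 6/3 = 2. For comparison, the minimum possible |A + A| over all 3-element sets is 2·3 − 1 = 5 (so min K = 5/3), attained only by arithmetic progressions.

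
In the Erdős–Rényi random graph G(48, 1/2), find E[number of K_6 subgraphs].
E[# K_6] = C(48, 6) · (1/2)^C(6, 2) = 12271512 / 2^15 = 1533939/4096 ≈ 374.496826

For each 6-subset S of vertices (there are C(48, 6) = 12271512 such S), let X_S = 1 if S induces a K_6 (all C(6, 2) = 15 edges present). Then P(X_S = 1) = (1/2)^15 = 1/32768. By linearity of expectation, E[# K_6] = C(48, 6) · (1/2)^15 = 12271512 / 32768 = 1533939/4096 ≈ 374.496826.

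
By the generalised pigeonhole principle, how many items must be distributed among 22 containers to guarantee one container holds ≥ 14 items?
n = (14 − 1)·22 + 1 = 287

By the generalised pigeonhole principle, to guarantee some box contains ≥ r objects we need more than (r − 1) · k objects total. Threshold: n = (r − 1) · k + 1. With r = 14 and k = 22: n = 13 · 22 + 1 = 286 + 1 = 287. For n = 286 = 13 · 22, we can put exactly 13 objects in every box, avoiding 14 in any single one — so 287 is tight.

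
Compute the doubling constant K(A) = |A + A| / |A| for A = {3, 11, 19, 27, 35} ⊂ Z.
K = |A + A| / |A| = 9/5

Enumerate A + A = {a + b : a, b ∈ A}. With |A| = 5, there are |A|^2 = 25 ordered sum pairs; collecting distinct values, A + A = {6, 14, 22, 30, 38, 46, 54, 62, 70}, so |A + A| = 9. Thus K = 9/5. Here |A + A| = 2|A| − 1 = 9, the minimum possible — so K = 9/5 is minimal, which holds iff A is an arithmetic progression.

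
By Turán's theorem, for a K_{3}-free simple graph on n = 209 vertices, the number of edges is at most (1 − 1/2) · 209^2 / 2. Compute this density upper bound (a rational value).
Turán density bound = (1/2) · 209^2/2 = 43681/4 ≈ 10920.25

Turán's theorem: ex(n, K_{r+1}) is achieved by the complete r-partite Turán graph T(n, r) with parts as balanced as possible, and is at most (1 − 1/r) · n^2/2. For r = 2, n = 209: the density bound is (1/2) · 43681/2 = 43681/4 ≈ 10920.25. The integer-valued extremum is e(T(209, 2)) = 10920, which is strictly less than the density bound 43681/4 since 2 ∤ 209 (the parts of T(209, 2) cannot all be equal).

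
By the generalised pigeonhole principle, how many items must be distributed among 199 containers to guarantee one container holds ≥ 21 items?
n = (21 − 1)·199 + 1 = 3981

By the generalised pigeonhole principle, to guarantee some box contains ≥ r objects we need more than (r − 1) · k objects total. Threshold: n = (r − 1) · k + 1. With r = 21 and k = 199: n = 20 · 199 + 1 = 3980 + 1 = 3981. For n = 3980 = 20 · 199, we can put exactly 20 objects in every box, avoiding 21 in any single one — so 3981 is tight.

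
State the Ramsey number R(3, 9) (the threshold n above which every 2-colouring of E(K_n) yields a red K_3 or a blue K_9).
R(3, 9) = 36

Lower bound: an explicit 2-colouring of K_{35} (typically a Paley-type or other structured construction) avoids a red K_3 and a blue K_9, showing R(3, 9) > 35.
Upper bound: the simple Erdős–Szekeres recurrence only gives R(3, 9) ≤ 37; the tight bound R(3, 9) ≤ 36 requires a sharper case analysis (or computer search) of 2-colourings of K_{36}.
Hence R(3, 9) = 36.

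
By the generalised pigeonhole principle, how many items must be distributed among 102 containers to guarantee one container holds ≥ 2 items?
n = (2 − 1)·102 + 1 = 103

By the generalised pigeonhole principle, to guarantee some box contains ≥ r objects we need more than (r − 1) · k objects total. Threshold: n = (r − 1) · k + 1. With r = 2 and k = 102: n = 1 · 102 + 1 = 102 + 1 = 103. For n = 102 = 1 · 102, we can put exactly 1 objects in every box, avoiding 2 in any single one — so 103 is tight.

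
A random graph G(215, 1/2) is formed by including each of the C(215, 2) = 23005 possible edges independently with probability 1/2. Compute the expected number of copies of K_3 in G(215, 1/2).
E[# K_3] = C(215, 3) · (1/2)^C(3, 2) = 1633355 / 2^3 = 204169.375

For each 3-subset S of vertices (there are C(215, 3) = 1633355 such S), let X_S = 1 if S induces a K_3 (all C(3, 2) = 3 edges present). Then P(X_S = 1) = (1/2)^3 = 1/8. By linearity of expectation, E[# K_3] = C(215, 3) · (1/2)^3 = 1633355 / 8 = 204169.375.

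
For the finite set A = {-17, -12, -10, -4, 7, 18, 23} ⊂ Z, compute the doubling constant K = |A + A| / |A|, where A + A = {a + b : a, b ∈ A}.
K = |A + A| / |A| = 26/7

Enumerate A + A = {a + b : a, b ∈ A}. With |A| = 7, there are |A|^2 = 49 ordered sum pairs; collecting distinct values, A + A = {-34, -29, -27, -24, -22, -21, -20, -16, -14, -10, -8, -5, -3, 1, 3, 6, 8, 11, 13, 14, 19, 25, 30, 36, 41, 46}, so |A + A| = 26. Thus K = 26/7. For comparison, the minimum possible |A + A| over all 7-element sets is 2·7 − 1 = 13 (so min K = 13/7), attained only by arithmetic progressions.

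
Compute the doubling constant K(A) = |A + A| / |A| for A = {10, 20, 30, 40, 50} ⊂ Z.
K = |A + A| / |A| = 9/5

Enumerate A + A = {a + b : a, b ∈ A}. With |A| = 5, there are |A|^2 = 25 ordered sum pairs; collecting distinct values, A + A = {20, 30, 40, 50, 60, 70, 80, 90, 100}, so |A + A| = 9. Thus K = 9/5. Here |A + A| = 2|A| − 1 = 9, the minimum possible — so K = 9/5 is minimal, which holds iff A is an arithmetic progression.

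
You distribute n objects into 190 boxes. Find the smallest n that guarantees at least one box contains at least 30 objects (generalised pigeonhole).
n = (30 − 1)·190 + 1 = 5511

By the generalised pigeonhole principle, to guarantee some box contains ≥ r objects we need more than (r − 1) · k objects total. Threshold: n = (r − 1) · k + 1. With r = 30 and k = 190: n = 29 · 190 + 1 = 5510 + 1 = 5511. For n = 5510 = 29 · 190, we can put exactly 29 objects in every box, avoiding 30 in any single one — so 5511 is tight.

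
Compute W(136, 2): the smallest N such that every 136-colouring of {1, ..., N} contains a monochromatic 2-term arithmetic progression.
W(136, 2) = 136 + 1 = 137

A 2-term AP is any pair of integers, so a monochromatic 2-AP exists iff some colour is used at least twice. With 136 colours, the colouring i ↦ i on {1, ..., 136} uses each colour once, avoiding any monochromatic pair, so W(136, 2) > 136. For {1, ..., 137}, pigeonhole forces two integers of the same colour, which form a monochromatic 2-AP. Hence W(136, 2) = 137.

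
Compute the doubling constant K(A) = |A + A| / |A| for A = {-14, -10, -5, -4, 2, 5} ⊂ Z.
K = |A + A| / |A| = 19/6

Enumerate A + A = {a + b : a, b ∈ A}. With |A| = 6, there are |A|^2 = 36 ordered sum pairs; collecting distinct values, A + A = {-28, -24, -20, -19, -18, -15, -14, -12, -10, -9, -8, -5, -3, -2, 0, 1, 4, 7, 10}, so |A + A| = 19. Thus K = 19/6. For comparison, the minimum possible |A + A| over all 6-element sets is 2·6 − 1 = 11 (so min K = 11/6), attained only by arithmetic progressions.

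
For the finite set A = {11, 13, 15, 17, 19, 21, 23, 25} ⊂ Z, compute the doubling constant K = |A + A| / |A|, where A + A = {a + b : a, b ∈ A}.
K = |A + A| / |A| = 15/8

Enumerate A + A = {a + b : a, b ∈ A}. With |A| = 8, there are |A|^2 = 64 ordered sum pairs; collecting distinct values, A + A = {22, 24, 26, 28, 30, 32, 34, 36, 38, 40, 42, 44, 46, 48, 50}, so |A + A| = 15. Thus K = 15/8. Here |A + A| = 2|A| − 1 = 15, the minimum possible — so K = 15/8 is minimal, which holds iff A is an arithmetic progression.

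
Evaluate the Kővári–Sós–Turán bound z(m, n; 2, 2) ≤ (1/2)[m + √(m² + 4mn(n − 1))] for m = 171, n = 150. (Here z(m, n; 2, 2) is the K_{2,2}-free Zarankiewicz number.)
z(171, 150; 2, 2) ≤ (1/2)[171 + √(171² + 4·171·150·149)] = (1/2)[171 + √15316641] = 2042.324

Kővári–Sós–Turán: let r_1, ..., r_171 be the row sums and z = Σ r_i the total number of 1s. Each pair of columns can share at most one row with both entries 1 (else a 2×2 all-ones block appears), so Σ_i C(r_i, 2) ≤ C(150, 2) = 11175. By convexity Σ_i C(r_i, 2) ≥ 171·C(z/171, 2) = z(z − 171)/(2·171), giving z² − 171z − 171·150·149 ≤ 0 and hence z ≤ (1/2)[171 + √(29241 + 4·3821850)] = (1/2)[171 + √15316641] ≈ (1/2)(171 + 3913.648) = 2042.324.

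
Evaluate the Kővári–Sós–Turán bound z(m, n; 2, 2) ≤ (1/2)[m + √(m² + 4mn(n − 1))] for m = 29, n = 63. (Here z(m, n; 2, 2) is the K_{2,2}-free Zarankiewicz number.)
z(29, 63; 2, 2) ≤ (1/2)[29 + √(29² + 4·29·63·62)] = (1/2)[29 + √453937] = 351.3742

Kővári–Sós–Turán: let r_1, ..., r_29 be the row sums and z = Σ r_i the total number of 1s. Each pair of columns can share at most one row with both entries 1 (else a 2×2 all-ones block appears), so Σ_i C(r_i, 2) ≤ C(63, 2) = 1953. By convexity Σ_i C(r_i, 2) ≥ 29·C(z/29, 2) = z(z − 29)/(2·29), giving z² − 29z − 29·63·62 ≤ 0 and hence z ≤ (1/2)[29 + √(841 + 4·113274)] = (1/2)[29 + √453937] ≈ (1/2)(29 + 673.7485) = 351.3742.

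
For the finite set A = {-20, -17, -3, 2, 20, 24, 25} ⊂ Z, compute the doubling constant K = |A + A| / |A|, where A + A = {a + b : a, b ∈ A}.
K = |A + A| / |A| = 26/7

Enumerate A + A = {a + b : a, b ∈ A}. With |A| = 7, there are |A|^2 = 49 ordered sum pairs; collecting distinct values, A + A = {-40, -37, -34, -23, -20, -18, -15, -6, -1, 0, 3, 4, 5, 7, 8, 17, 21, 22, 26, 27, 40, 44, 45, 48, 49, 50}, so |A + A| = 26. Thus K = 26/7. For comparison, the minimum possible |A + A| over all 7-element sets is 2·7 − 1 = 13 (so min K = 13/7), attained only by arithmetic progressions.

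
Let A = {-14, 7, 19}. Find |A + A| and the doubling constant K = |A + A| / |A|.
K = |A + A| / |A| = 6/3 = 2

Enumerate A + A = {a + b : a, b ∈ A}. With |A| = 3, there are |A|^2 = 9 ordered sum pairs; collecting distinct values, A + A = {-28, -7, 5, 14, 26, 38}, so |A + A| = 6. Thus K = 6/3 = 2. For comparison, the minimum possible |A + A| over all 3-element sets is 2·3 − 1 = 5 (so min K = 5/3), attained only by arithmetic progressions.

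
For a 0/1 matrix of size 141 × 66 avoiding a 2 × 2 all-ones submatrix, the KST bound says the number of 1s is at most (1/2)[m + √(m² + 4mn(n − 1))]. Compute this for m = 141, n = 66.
z(141, 66; 2, 2) ≤ (1/2)[141 + √(141² + 4·141·66·65)] = (1/2)[141 + √2439441] = 851.4355

Kővári–Sós–Turán: let r_1, ..., r_141 be the row sums and z = Σ r_i the total number of 1s. Each pair of columns can share at most one row with both entries 1 (else a 2×2 all-ones block appears), so Σ_i C(r_i, 2) ≤ C(66, 2) = 2145. By convexity Σ_i C(r_i, 2) ≥ 141·C(z/141, 2) = z(z − 141)/(2·141), giving z² − 141z − 141·66·65 ≤ 0 and hence z ≤ (1/2)[141 + √(19881 + 4·604890)] = (1/2)[141 + √2439441] ≈ (1/2)(141 + 1561.871) = 851.4355.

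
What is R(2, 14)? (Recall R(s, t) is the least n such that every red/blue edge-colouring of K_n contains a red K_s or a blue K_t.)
R(2, 14) = 14

R(2, k) = k for all k ≥ 2: in a 2-colouring of K_k, either some edge is red (a red K_2) or all edges are blue (a blue K_k). And K_{13} coloured all-blue has no blue K_14, so R(2, 14) > 13. Hence R(2, 14) = 14.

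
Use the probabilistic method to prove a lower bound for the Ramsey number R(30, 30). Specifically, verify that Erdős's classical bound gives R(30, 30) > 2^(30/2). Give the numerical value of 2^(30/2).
2^(30/2) = 32768; so R(30, 30) > 32768

Colour each edge of K_n uniformly at random with red/blue. The expected number of monochromatic K_30 is C(n, 30) · 2 · 2^(−C(30,2)). If C(n, 30) · 2^(1 − C(30,2)) < 1, then with positive probability no monochromatic K_30 exists, so R(30, 30) > n. The standard estimate C(n, 30) ≤ n^30/30! shows this inequality holds whenever n ≤ 2^(30/2) (since 30! · 2^(C(30,2) − 1) > 2^(30^2/2) ≥ n^30). Hence R(30, 30) > 2^(30/2) = 32768.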